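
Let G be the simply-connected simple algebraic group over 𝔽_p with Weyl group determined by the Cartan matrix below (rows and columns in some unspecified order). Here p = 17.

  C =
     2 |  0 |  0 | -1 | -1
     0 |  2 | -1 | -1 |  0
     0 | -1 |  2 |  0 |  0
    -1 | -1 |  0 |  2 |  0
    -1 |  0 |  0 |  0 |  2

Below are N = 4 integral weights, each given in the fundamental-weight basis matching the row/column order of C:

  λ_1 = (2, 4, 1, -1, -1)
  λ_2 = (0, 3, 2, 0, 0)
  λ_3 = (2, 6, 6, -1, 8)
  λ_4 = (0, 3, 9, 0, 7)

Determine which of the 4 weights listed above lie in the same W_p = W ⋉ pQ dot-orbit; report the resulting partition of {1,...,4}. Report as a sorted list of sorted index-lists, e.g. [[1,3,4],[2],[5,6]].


Type A_5, rank 5, |W|=720; reorder rows/cols to standard.

Each λ_j+ρ reduced to Ā_17; 5-tuples below use C's row order:

  1: (3, 5, 2, 0, 0)
  2: (1, 4, 3, 1, 1)
  3: (3, 5, 2, 0, 0)
  4: (1, 4, 3, 1, 1)

These 4 weights hit 2 W_17-dot-orbits; sizes (2, 2):

[[1, 3], [2, 4]]


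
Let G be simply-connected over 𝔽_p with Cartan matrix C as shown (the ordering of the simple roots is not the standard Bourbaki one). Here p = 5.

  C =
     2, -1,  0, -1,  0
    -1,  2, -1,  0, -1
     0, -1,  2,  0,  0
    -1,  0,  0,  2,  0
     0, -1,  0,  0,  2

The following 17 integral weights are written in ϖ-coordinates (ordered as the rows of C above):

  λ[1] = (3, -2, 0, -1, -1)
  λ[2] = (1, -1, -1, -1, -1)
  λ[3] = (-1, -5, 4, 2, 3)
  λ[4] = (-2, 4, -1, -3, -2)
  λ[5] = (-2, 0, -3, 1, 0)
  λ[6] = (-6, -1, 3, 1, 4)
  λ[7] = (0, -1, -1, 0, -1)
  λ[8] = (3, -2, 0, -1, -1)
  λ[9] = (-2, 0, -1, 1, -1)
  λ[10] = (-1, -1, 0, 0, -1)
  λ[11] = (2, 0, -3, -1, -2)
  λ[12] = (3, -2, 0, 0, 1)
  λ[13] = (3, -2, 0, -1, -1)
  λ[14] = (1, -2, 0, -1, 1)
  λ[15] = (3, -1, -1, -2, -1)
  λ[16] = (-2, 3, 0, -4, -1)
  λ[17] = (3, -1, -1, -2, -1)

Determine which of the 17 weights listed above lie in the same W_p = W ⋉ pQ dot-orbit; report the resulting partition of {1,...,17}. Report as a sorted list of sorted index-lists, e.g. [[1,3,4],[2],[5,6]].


Dynkin diagram of C (from the 8 off-diagonal −1 entries): D_5.

W_5-reps of the 17 weights in Ā_5 (same 5-coord order as C):

  1: (1, 0, 0, 0, 1) · 2: (2, 0, 0, 0, 0) · 3: (0, 0, 1, 1, 0) · 4: (1, 0, 0, 0, 1) · 5: (1, 0, 0, 0, 1) · 6: (0, 0, 1, 1, 0) · 7: (1, 0, 0, 1, 0) · 8: (1, 0, 0, 0, 1) · 9: (1, 0, 0, 1, 0) · 10: (0, 0, 1, 1, 0) · 11: (1, 1, 0, 0, 1) · 12: (0, 0, 1, 1, 0) · 13: (1, 0, 0, 0, 1) · 14: (1, 1, 0, 0, 1) · 15: (1, 0, 0, 1, 0) · 16: (0, 0, 1, 1, 0) · 17: (1, 0, 0, 1, 0)

Grouping the 17 weights by Ā_5-representative: 5 linkage classes.

[[1, 4, 5, 8, 13], [2], [3, 6, 10, 12, 16], [7, 9, 15, 17], [11, 14]]


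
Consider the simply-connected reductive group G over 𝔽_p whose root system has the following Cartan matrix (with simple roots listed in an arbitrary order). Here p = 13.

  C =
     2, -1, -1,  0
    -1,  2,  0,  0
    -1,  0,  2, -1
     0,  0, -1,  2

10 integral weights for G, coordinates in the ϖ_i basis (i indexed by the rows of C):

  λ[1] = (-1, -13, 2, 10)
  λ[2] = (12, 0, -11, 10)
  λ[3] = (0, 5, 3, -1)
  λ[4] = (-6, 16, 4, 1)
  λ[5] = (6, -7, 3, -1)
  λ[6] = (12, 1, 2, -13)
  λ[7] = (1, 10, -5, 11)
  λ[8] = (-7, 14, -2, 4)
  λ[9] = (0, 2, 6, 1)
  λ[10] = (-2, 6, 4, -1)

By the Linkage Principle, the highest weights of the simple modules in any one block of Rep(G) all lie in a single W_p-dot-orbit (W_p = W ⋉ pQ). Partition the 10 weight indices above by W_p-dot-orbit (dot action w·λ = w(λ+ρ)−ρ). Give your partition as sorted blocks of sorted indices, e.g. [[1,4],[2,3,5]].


A_4 Cartan matrix, 4 simple roots permuted; ρ=(1,1,1,1).

Each λ_j+ρ reduced to Ā_13; 4-tuples below use C's row order:

  1: (2, 1, 9, 1);  2: (2, 1, 9, 1);  3: (1, 6, 4, 0);  4: (1, 6, 4, 0);  5: (1, 6, 4, 0);  6: (1, 3, 7, 2);  7: (2, 1, 2, 0);  8: (1, 6, 4, 0);  9: (1, 3, 7, 2);  10: (1, 6, 4, 0)

The 10 indices split into 4 linkage classes (same alcove rep ⇔ same W_13-dot-orbit):

[[1, 2], [3, 4, 5, 8, 10], [6, 9], [7]]


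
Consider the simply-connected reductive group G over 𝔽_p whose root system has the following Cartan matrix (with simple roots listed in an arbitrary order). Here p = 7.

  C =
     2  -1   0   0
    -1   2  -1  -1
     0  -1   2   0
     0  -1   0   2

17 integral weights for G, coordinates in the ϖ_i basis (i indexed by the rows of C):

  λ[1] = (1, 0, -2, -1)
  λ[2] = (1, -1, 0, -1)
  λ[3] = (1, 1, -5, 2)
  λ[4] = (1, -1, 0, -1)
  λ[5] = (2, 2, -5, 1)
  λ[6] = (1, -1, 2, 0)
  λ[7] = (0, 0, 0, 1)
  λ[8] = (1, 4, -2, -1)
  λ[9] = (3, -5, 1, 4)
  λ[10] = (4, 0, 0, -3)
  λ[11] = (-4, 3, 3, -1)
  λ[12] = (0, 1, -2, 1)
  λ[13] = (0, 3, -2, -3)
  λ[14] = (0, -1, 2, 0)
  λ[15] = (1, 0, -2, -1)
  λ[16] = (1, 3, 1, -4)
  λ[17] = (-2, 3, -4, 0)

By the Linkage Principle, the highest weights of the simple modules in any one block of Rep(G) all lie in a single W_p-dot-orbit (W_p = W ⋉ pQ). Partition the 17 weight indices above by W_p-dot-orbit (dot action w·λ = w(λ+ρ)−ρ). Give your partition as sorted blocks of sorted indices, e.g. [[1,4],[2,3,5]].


Cartan matrix: type D_4 (|W|=192); un-permuting the 4 rows.

Alcove-folded reps (p=7, 17 weights, presented ϖ-order):

  λ_1 → (2, 0, 1, 0) · λ_2 → (2, 0, 1, 0) · λ_3 → (0, 2, 2, 1) · λ_4 → (2, 0, 1, 0) · λ_5 → (2, 0, 3, 1) · λ_6 → (2, 0, 3, 1) · λ_7 → (1, 1, 1, 2) · λ_8 → (2, 0, 1, 0) · λ_9 → (0, 2, 2, 1) · λ_10 → (4, 1, 0, 1) · λ_11 → (2, 0, 3, 1) · λ_12 → (1, 1, 1, 2) · λ_13 → (1, 1, 1, 2) · λ_14 → (1, 0, 3, 1) · λ_15 → (2, 0, 1, 0) · λ_16 → (1, 1, 1, 2) · λ_17 → (1, 0, 3, 1)

Partition of {1..17} into 6 W_7-dot-orbits:

[[1, 2, 4, 8, 15], [3, 9], [5, 6, 11], [7, 12, 13, 16], [10], [14, 17]]


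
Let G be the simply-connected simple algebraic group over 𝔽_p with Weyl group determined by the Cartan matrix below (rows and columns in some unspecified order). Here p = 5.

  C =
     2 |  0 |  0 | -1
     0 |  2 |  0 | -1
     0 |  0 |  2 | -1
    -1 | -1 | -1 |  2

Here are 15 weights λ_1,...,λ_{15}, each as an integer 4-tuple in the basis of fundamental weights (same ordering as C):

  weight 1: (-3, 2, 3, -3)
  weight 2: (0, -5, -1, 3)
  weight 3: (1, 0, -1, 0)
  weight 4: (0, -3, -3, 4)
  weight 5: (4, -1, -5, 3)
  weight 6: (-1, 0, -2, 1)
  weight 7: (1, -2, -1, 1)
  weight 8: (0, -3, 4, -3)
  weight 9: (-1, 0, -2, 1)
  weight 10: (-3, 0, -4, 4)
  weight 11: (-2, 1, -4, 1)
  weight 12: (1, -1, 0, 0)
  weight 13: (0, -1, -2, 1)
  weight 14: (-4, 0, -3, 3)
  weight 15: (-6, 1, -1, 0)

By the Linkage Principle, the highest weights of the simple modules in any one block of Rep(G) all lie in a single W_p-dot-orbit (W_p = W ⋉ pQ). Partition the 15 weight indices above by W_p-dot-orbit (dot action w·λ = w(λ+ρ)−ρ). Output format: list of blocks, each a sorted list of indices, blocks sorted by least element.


Root system D_4: the 4×4 matrix C matches after relabeling.

Alcove-folded reps (p=5, 15 weights, presented ϖ-order):

  1: (2, 1, 0, 1)
  2: (1, 4, 0, 0)
  3: (2, 1, 0, 1)
  4: (0, 1, 1, 1)
  5: (1, 4, 0, 0)
  6: (0, 1, 1, 1)
  7: (2, 1, 0, 1)
  8: (2, 1, 0, 1)
  9: (0, 1, 1, 1)
  10: (1, 0, 2, 1)
  11: (1, 0, 1, 1)
  12: (2, 0, 1, 1)
  13: (1, 0, 1, 1)
  14: (2, 0, 1, 1)
  15: (1, 0, 2, 1)

6 distinct reps among the 15 weights ⇒ 6 W_5-linkage classes:

[[1, 3, 7, 8], [2, 5], [4, 6, 9], [10, 15], [11, 13], [12, 14]]


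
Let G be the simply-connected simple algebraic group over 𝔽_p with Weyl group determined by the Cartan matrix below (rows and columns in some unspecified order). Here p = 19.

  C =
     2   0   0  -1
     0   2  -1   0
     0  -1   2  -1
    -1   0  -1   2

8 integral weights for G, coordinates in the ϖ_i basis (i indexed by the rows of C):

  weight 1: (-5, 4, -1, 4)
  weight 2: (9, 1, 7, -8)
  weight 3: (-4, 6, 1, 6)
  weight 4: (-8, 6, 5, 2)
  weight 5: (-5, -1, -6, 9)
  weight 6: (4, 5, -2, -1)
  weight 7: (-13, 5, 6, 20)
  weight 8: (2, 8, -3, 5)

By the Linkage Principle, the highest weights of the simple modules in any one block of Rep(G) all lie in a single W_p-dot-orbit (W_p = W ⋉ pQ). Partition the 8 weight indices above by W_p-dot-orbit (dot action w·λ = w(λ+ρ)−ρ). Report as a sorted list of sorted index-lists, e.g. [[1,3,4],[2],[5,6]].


Root system A_4: the 4×4 matrix C matches after relabeling.

W_19-reps of the 8 weights in Ā_19 (same 4-coord order as C):

  [1] (4, 5, 0, 1)
  [2] (3, 2, 1, 7)
  [3] (3, 7, 2, 4)
  [4] (3, 7, 2, 4)
  [5] (4, 5, 0, 1)
  [6] (4, 5, 0, 1)
  [7] (3, 7, 2, 4)
  [8] (3, 7, 2, 4)

Partition of {1..8} into 3 W_19-dot-orbits:

[[1, 5, 6], [2], [3, 4, 7, 8]]


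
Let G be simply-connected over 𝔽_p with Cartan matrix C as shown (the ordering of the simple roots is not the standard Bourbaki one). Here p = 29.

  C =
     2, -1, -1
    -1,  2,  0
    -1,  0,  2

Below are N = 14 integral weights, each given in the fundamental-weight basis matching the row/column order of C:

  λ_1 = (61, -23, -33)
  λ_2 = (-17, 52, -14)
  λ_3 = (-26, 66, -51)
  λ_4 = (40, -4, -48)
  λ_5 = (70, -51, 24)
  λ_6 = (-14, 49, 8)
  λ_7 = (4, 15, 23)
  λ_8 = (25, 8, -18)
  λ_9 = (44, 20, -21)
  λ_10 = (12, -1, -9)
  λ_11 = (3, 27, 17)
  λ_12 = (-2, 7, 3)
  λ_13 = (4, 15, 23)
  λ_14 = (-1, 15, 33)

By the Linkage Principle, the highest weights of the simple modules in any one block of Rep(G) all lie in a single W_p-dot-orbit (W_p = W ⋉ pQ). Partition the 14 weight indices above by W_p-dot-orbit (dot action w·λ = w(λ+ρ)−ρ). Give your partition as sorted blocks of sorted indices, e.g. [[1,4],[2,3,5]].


Dynkin diagram of C (from the 4 off-diagonal −1 entries): A_3.

W_29-reps of the 14 weights in Ā_29 (same 3-coord order as C):

  λ_1+ρ ↦ (1, 7, 3) · λ_2+ρ ↦ (5, 0, 8) · λ_3+ρ ↦ (8, 8, 9) · λ_4+ρ ↦ (9, 3, 11) · λ_5+ρ ↦ (8, 8, 9) · λ_6+ρ ↦ (8, 8, 9) · λ_7+ρ ↦ (5, 0, 8) · λ_8+ρ ↦ (9, 3, 11) · λ_9+ρ ↦ (8, 8, 9) · λ_10+ρ ↦ (5, 0, 8) · λ_11+ρ ↦ (1, 7, 3) · λ_12+ρ ↦ (1, 7, 3) · λ_13+ρ ↦ (5, 0, 8) · λ_14+ρ ↦ (5, 0, 8)

The 14 indices split into 4 linkage classes (same alcove rep ⇔ same W_29-dot-orbit):

[[1, 11, 12], [2, 7, 10, 13, 14], [3, 5, 6, 9], [4, 8]]


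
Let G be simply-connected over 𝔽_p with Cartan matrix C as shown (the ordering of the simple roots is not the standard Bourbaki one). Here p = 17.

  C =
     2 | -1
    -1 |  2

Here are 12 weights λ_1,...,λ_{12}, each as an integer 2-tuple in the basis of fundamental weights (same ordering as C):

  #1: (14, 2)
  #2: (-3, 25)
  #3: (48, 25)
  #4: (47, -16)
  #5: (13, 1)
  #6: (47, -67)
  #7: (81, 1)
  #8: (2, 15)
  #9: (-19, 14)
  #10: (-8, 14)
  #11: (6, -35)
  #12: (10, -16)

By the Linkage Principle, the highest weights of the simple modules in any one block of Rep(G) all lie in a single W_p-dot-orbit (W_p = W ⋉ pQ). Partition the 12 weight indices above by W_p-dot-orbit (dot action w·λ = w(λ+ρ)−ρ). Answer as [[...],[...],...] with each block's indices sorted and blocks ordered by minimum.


Type A_2, rank 2, |W|=6; reorder rows/cols to standard.

Alcove-folded reps (p=17, 12 weights, presented ϖ-order):

  1: (14, 2) · 2: (7, 8) · 3: (7, 8) · 4: (14, 2) · 5: (14, 2) · 6: (14, 2) · 7: (1, 14) · 8: (1, 14) · 9: (14, 2) · 10: (7, 8) · 11: (0, 10) · 12: (4, 11)

5 distinct reps among the 12 weights ⇒ 5 W_17-linkage classes:

[[1, 4, 5, 6, 9], [2, 3, 10], [7, 8], [11], [12]]


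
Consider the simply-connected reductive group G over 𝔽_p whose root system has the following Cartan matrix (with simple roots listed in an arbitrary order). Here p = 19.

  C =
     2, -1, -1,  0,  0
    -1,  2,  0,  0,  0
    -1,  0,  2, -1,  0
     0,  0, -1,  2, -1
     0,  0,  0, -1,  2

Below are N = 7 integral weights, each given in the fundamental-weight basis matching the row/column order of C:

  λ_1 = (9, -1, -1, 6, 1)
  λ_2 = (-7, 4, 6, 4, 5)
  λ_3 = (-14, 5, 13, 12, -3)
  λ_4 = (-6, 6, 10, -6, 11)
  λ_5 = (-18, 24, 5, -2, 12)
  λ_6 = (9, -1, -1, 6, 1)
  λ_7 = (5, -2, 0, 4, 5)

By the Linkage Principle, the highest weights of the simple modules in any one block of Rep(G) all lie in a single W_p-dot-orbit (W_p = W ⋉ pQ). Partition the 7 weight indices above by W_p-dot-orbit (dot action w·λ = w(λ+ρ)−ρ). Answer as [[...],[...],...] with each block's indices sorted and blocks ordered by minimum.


Dynkin diagram of C (from the 8 off-diagonal −1 entries): A_5.

Each λ_j+ρ reduced to Ā_19; 5-tuples below use C's row order:

  λ_1+ρ ↦ (10, 0, 0, 7, 2);  λ_2+ρ ↦ (5, 1, 1, 5, 6);  λ_3+ρ ↦ (5, 1, 1, 5, 6);  λ_4+ρ ↦ (5, 1, 1, 5, 6);  λ_5+ρ ↦ (5, 1, 1, 5, 6);  λ_6+ρ ↦ (10, 0, 0, 7, 2);  λ_7+ρ ↦ (5, 1, 1, 5, 6)

The 7 indices split into 2 linkage classes (same alcove rep ⇔ same W_19-dot-orbit):

[[1, 6], [2, 3, 4, 5, 7]]


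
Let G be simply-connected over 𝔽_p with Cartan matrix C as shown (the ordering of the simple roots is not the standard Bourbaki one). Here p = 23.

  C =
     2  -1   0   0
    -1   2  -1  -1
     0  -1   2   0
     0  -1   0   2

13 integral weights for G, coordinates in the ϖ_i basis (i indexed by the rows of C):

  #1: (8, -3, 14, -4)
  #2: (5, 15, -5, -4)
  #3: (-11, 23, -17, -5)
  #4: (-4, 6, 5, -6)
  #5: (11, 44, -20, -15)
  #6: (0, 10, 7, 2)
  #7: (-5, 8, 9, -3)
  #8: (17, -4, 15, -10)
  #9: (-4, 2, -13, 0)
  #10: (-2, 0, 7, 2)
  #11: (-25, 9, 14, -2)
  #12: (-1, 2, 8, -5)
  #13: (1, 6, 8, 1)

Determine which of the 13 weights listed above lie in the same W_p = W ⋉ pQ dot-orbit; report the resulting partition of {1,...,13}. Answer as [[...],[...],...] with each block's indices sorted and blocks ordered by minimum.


D_4 Cartan matrix, 4 simple roots permuted; ρ=(1,1,1,1).

Each λ_j+ρ reduced to Ā_23; 4-tuples below use C's row order:

  λ_1 → (4, 3, 10, 2);  λ_2 → (6, 1, 4, 3);  λ_3 → (4, 3, 10, 2);  λ_4 → (2, 1, 5, 4);  λ_5 → (1, 0, 8, 3);  λ_6 → (1, 0, 8, 3);  λ_7 → (4, 3, 10, 2);  λ_8 → (6, 1, 4, 3);  λ_9 → (1, 0, 8, 3);  λ_10 → (1, 0, 8, 3);  λ_11 → (8, 0, 1, 13);  λ_12 → (1, 0, 8, 3);  λ_13 → (2, 3, 9, 2)

These 13 weights hit 6 W_23-dot-orbits; sizes (3, 2, 1, 5, 1, 1):

[[1, 3, 7], [2, 8], [4], [5, 6, 9, 10, 12], [11], [13]]


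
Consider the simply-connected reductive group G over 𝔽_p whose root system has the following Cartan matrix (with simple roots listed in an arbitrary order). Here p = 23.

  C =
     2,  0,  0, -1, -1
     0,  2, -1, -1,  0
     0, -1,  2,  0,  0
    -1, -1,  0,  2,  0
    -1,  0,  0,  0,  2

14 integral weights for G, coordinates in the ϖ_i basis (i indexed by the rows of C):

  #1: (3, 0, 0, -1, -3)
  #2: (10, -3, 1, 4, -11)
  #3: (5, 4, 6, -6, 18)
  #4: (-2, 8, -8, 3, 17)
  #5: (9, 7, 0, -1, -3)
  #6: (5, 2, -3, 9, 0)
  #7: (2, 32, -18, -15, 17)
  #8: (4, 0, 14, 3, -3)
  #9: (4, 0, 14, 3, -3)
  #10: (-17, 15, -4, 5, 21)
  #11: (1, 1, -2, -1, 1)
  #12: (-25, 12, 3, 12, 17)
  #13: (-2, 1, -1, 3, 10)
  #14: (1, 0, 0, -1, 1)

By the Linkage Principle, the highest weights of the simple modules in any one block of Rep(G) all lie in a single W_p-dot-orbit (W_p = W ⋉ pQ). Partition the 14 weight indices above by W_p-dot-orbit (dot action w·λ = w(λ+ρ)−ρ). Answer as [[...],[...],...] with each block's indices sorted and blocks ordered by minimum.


Cartan matrix: type A_5 (|W|=720); un-permuting the 5 rows.

Each λ_j+ρ reduced to Ā_23; 5-tuples below use C's row order:

  1: (2, 1, 1, 0, 2) · 2: (1, 2, 0, 3, 10) · 3: (1, 2, 0, 3, 10) · 4: (1, 2, 0, 3, 10) · 5: (8, 8, 1, 0, 2) · 6: (6, 1, 2, 10, 1) · 7: (1, 2, 0, 3, 10) · 8: (3, 1, 13, 4, 0) · 9: (3, 1, 13, 4, 0) · 10: (6, 1, 2, 10, 1) · 11: (2, 1, 1, 0, 2) · 12: (6, 1, 2, 10, 1) · 13: (1, 2, 0, 3, 10) · 14: (2, 1, 1, 0, 2)

Grouping the 14 weights by Ā_23-representative: 5 linkage classes.

[[1, 11, 14], [2, 3, 4, 7, 13], [5], [6, 10, 12], [8, 9]]


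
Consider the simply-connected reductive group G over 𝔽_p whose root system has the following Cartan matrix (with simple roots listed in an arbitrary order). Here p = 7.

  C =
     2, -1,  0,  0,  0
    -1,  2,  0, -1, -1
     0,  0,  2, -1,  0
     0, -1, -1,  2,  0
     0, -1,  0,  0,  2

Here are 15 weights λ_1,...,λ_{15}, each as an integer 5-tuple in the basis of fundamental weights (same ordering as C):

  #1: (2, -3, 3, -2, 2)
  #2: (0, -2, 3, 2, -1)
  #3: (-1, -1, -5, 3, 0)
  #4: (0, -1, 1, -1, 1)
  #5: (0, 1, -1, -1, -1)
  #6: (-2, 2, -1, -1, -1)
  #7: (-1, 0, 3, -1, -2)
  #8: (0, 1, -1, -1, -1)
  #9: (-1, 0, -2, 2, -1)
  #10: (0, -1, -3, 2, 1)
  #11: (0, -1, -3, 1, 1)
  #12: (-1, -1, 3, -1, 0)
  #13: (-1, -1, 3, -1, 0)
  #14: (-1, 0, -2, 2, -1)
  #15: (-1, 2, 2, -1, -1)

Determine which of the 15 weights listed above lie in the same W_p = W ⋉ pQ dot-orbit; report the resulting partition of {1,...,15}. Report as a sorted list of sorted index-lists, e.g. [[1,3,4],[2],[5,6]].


Dynkin diagram of C (from the 8 off-diagonal −1 entries): D_5.

Ā_7 reps of the 15 weights (D_5, coords as presented):

  λ_1+ρ ↦ (0, 1, 1, 2, 0) · λ_2+ρ ↦ (0, 0, 4, 0, 1) · λ_3+ρ ↦ (0, 0, 4, 0, 1) · λ_4+ρ ↦ (1, 0, 2, 0, 2) · λ_5+ρ ↦ (1, 2, 0, 0, 0) · λ_6+ρ ↦ (1, 2, 0, 0, 0) · λ_7+ρ ↦ (0, 0, 4, 0, 1) · λ_8+ρ ↦ (1, 2, 0, 0, 0) · λ_9+ρ ↦ (0, 1, 1, 2, 0) · λ_10+ρ ↦ (1, 0, 2, 1, 2) · λ_11+ρ ↦ (1, 0, 2, 0, 2) · λ_12+ρ ↦ (0, 0, 4, 0, 1) · λ_13+ρ ↦ (0, 0, 4, 0, 1) · λ_14+ρ ↦ (0, 1, 1, 2, 0) · λ_15+ρ ↦ (0, 1, 1, 2, 0)

The 15 indices split into 5 linkage classes (same alcove rep ⇔ same W_7-dot-orbit):

[[1, 9, 14, 15], [2, 3, 7, 12, 13], [4, 11], [5, 6, 8], [10]]


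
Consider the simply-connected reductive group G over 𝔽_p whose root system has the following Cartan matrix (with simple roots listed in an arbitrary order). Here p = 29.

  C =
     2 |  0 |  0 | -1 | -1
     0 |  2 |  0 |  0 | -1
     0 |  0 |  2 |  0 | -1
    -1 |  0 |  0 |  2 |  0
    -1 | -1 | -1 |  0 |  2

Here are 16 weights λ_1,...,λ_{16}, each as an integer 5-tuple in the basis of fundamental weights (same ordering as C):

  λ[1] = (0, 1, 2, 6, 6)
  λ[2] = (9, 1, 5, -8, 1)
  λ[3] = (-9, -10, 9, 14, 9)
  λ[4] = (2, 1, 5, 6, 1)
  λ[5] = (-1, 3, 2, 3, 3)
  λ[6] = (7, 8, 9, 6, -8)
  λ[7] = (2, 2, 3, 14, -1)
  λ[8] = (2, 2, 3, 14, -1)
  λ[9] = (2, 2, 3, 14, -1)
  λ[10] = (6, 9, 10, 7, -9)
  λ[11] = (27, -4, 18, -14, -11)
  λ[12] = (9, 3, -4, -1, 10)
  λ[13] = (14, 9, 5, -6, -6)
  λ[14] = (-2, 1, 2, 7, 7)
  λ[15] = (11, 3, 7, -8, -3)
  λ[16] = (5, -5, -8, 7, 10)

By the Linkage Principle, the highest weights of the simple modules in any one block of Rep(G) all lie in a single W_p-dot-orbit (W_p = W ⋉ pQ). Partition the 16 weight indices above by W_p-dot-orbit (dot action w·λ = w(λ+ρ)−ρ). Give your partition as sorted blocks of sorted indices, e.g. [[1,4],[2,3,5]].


D_5 Cartan matrix, 5 simple roots permuted; ρ=(1,1,1,1,1).

Folding the 16 weights λ_j+ρ into Ā_29 (reps in the given 5-coord order):

    [1] (1, 2, 3, 7, 7)
    [2] (3, 2, 6, 7, 2)
    [3] (1, 2, 3, 7, 7)
    [4] (3, 2, 6, 7, 2)
    [5] (0, 4, 3, 4, 4)
    [6] (1, 2, 3, 7, 7)
    [7] (3, 3, 4, 15, 0)
    [8] (3, 3, 4, 15, 0)
    [9] (3, 3, 4, 15, 0)
    [10] (1, 2, 3, 7, 7)
    [11] (3, 5, 1, 5, 5)
    [12] (0, 4, 3, 4, 4)
    [13] (3, 5, 1, 5, 5)
    [14] (1, 2, 3, 7, 7)
    [15] (3, 2, 6, 7, 2)
    [16] (4, 4, 7, 8, 0)

Linkage partition of the 16 weights (6 classes, p=29):

[[1, 3, 6, 10, 14], [2, 4, 15], [5, 12], [7, 8, 9], [11, 13], [16]]


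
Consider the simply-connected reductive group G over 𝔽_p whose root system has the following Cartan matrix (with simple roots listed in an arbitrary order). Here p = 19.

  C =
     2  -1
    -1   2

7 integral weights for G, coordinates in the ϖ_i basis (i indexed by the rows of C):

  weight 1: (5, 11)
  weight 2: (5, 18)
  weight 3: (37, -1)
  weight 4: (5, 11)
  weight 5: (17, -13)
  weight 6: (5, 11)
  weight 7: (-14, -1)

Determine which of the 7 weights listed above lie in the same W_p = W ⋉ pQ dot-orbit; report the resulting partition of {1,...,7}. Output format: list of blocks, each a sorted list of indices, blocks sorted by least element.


C ↔ A_2 under row/col permutation; |W(A_2)| = 6.

Folding the 7 weights λ_j+ρ into Ā_19 (reps in the given 2-coord order):

  [1] (6, 12)
  [2] (0, 13)
  [3] (0, 19)
  [4] (6, 12)
  [5] (6, 12)
  [6] (6, 12)
  [7] (0, 13)

Linkage partition of the 7 weights (3 classes, p=19):

[[1, 4, 5, 6], [2, 7], [3]]


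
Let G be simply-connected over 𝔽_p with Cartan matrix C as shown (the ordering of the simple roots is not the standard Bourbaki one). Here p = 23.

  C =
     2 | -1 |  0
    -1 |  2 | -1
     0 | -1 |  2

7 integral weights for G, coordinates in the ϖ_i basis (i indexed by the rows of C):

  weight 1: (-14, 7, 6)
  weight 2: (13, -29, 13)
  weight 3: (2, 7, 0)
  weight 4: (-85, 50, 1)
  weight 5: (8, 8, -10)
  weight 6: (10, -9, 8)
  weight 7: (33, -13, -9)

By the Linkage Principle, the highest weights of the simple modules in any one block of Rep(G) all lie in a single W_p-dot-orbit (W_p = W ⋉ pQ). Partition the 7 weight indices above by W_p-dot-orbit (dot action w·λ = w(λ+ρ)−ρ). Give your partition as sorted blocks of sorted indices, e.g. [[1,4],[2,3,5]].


A_3 Cartan matrix, 3 simple roots permuted; ρ=(1,1,1).

Each λ_j+ρ reduced to Ā_23; 3-tuples below use C's row order:

  λ_1 → (8, 5, 2);  λ_2 → (9, 0, 9);  λ_3 → (3, 8, 1);  λ_4 → (8, 5, 2);  λ_5 → (9, 0, 9);  λ_6 → (3, 8, 1);  λ_7 → (3, 8, 1)

Partition of {1..7} into 3 W_23-dot-orbits:

[[1, 4], [2, 5], [3, 6, 7]]


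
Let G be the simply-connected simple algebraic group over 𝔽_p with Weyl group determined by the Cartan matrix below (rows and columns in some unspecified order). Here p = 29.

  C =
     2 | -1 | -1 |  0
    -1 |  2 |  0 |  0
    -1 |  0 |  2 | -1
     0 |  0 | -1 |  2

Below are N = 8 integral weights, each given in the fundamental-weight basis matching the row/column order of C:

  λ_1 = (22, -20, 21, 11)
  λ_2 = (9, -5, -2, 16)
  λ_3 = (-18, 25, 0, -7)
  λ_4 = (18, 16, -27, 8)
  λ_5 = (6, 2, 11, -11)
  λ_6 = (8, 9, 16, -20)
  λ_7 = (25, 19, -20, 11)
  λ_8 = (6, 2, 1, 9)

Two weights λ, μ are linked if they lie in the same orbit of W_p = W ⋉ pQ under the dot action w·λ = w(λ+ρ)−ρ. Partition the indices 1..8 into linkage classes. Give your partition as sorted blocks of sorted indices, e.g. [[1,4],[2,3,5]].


Dynkin diagram of C (from the 6 off-diagonal −1 entries): A_4.

Ā_29 reps of the 8 weights (A_4, coords as presented):

  λ_1+ρ ↦ (5, 4, 1, 16)
  λ_2+ρ ↦ (5, 4, 1, 16)
  λ_3+ρ ↦ (5, 4, 1, 16)
  λ_4+ρ ↦ (7, 3, 2, 10)
  λ_5+ρ ↦ (7, 3, 2, 10)
  λ_6+ρ ↦ (7, 3, 2, 10)
  λ_7+ρ ↦ (7, 3, 2, 10)
  λ_8+ρ ↦ (7, 3, 2, 10)

2 distinct reps among the 8 weights ⇒ 2 W_29-linkage classes:

[[1, 2, 3], [4, 5, 6, 7, 8]]


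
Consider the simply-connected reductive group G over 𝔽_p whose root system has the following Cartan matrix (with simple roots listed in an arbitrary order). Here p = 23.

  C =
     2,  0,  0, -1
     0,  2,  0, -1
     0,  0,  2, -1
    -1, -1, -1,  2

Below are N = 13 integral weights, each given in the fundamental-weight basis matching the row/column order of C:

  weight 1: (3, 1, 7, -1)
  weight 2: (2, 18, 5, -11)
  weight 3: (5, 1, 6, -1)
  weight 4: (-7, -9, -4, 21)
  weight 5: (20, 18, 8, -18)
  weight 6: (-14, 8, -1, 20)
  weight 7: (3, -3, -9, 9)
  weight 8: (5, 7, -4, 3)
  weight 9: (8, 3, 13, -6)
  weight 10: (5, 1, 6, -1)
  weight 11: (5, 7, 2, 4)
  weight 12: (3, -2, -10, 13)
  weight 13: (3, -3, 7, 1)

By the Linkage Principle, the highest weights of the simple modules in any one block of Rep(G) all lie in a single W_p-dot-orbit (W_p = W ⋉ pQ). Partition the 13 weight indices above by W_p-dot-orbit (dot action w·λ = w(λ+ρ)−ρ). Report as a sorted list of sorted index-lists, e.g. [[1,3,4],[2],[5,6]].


Cartan matrix: type D_4 (|W|=192); un-permuting the 4 rows.

λ_j+ρ reflected into Ā_23 (⟨·,θ^∨⟩≤23); 4-tuples as given:

  λ_1+ρ ↦ (4, 2, 8, 0) · λ_2+ρ ↦ (6, 8, 3, 1) · λ_3+ρ ↦ (6, 2, 7, 0) · λ_4+ρ ↦ (6, 8, 3, 1) · λ_5+ρ ↦ (4, 2, 8, 0) · λ_6+ρ ↦ (6, 2, 7, 0) · λ_7+ρ ↦ (4, 2, 8, 0) · λ_8+ρ ↦ (6, 8, 3, 1) · λ_9+ρ ↦ (4, 1, 9, 4) · λ_10+ρ ↦ (6, 2, 7, 0) · λ_11+ρ ↦ (6, 8, 3, 1) · λ_12+ρ ↦ (4, 1, 9, 4) · λ_13+ρ ↦ (4, 2, 8, 0)

These 13 weights hit 4 W_23-dot-orbits; sizes (4, 4, 3, 2):

[[1, 5, 7, 13], [2, 4, 8, 11], [3, 6, 10], [9, 12]]


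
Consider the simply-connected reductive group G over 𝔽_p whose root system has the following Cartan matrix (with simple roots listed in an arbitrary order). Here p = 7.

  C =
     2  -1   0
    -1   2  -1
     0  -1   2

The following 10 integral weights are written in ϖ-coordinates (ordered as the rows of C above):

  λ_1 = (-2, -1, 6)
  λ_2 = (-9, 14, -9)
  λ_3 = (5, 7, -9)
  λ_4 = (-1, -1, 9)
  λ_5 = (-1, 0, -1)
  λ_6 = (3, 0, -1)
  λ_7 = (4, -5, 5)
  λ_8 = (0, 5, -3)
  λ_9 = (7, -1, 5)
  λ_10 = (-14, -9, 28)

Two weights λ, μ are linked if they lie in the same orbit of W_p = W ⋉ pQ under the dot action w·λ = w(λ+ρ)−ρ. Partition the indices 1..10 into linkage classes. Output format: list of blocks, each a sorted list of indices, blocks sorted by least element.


Root system A_3: the 3×3 matrix C matches after relabeling.

Folding the 10 weights λ_j+ρ into Ā_7 (reps in the given 3-coord order):

  [1] (0, 1, 6);  [2] (0, 1, 0);  [3] (0, 1, 0);  [4] (0, 3, 4);  [5] (0, 1, 0);  [6] (4, 1, 0);  [7] (1, 4, 2);  [8] (1, 4, 2);  [9] (0, 1, 0);  [10] (0, 1, 0)

These 10 weights hit 5 W_7-dot-orbits; sizes (1, 5, 1, 1, 2):

[[1], [2, 3, 5, 9, 10], [4], [6], [7, 8]]


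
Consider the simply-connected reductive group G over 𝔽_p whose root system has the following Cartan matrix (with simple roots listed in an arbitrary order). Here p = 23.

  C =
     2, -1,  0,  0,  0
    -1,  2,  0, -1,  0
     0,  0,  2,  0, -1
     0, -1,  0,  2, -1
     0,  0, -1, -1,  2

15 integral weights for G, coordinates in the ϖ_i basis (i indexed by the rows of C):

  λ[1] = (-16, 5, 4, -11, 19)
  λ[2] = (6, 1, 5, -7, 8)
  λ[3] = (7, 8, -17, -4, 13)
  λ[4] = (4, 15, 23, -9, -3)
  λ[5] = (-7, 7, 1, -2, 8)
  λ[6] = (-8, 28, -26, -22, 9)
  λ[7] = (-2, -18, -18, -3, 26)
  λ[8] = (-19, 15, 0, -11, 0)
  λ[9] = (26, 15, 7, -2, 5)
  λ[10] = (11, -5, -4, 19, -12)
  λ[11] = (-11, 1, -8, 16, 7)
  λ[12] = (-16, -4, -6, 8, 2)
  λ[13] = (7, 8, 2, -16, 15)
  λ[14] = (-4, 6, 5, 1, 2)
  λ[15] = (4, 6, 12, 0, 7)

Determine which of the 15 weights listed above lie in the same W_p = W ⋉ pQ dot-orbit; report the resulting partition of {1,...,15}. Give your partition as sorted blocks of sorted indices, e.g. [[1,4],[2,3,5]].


Cartan matrix: type A_5 (|W|=720); un-permuting the 5 rows.

Each λ_j+ρ reduced to Ā_23; 5-tuples below use C's row order:

    1: (2, 6, 3, 9, 1)
    2: (3, 4, 6, 2, 3)
    3: (3, 4, 6, 2, 3)
    4: (6, 1, 2, 1, 8)
    5: (6, 1, 2, 1, 8)
    6: (6, 1, 2, 1, 8)
    7: (2, 6, 3, 9, 1)
    8: (6, 1, 2, 1, 8)
    9: (2, 6, 3, 9, 1)
    10: (3, 4, 6, 2, 3)
    11: (2, 6, 3, 9, 1)
    12: (3, 4, 6, 2, 3)
    13: (2, 6, 3, 9, 1)
    14: (3, 4, 6, 2, 3)
    15: (6, 1, 2, 1, 8)

These 15 weights hit 3 W_23-dot-orbits; sizes (5, 5, 5):

[[1, 7, 9, 11, 13], [2, 3, 10, 12, 14], [4, 5, 6, 8, 15]]


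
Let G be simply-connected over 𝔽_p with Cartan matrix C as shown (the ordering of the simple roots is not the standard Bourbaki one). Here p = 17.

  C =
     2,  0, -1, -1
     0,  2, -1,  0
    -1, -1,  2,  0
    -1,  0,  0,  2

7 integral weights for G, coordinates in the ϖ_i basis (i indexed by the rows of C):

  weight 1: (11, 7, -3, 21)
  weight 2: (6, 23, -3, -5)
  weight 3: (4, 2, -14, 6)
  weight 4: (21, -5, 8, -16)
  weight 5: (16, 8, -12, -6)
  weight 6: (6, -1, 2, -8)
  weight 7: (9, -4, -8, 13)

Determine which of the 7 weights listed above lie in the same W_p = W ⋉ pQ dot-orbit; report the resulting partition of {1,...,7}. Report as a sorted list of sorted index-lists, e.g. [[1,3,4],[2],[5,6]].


C ↔ A_4 under row/col permutation; |W(A_4)| = 120.

W_17-reps of the 7 weights in Ā_17 (same 4-coord order as C):

  1: (1, 2, 9, 5) · 2: (2, 5, 5, 1) · 3: (2, 5, 5, 1) · 4: (2, 5, 5, 1) · 5: (1, 2, 9, 5) · 6: (0, 0, 3, 7) · 7: (0, 0, 3, 7)

Grouping the 7 weights by Ā_17-representative: 3 linkage classes.

[[1, 5], [2, 3, 4], [6, 7]]


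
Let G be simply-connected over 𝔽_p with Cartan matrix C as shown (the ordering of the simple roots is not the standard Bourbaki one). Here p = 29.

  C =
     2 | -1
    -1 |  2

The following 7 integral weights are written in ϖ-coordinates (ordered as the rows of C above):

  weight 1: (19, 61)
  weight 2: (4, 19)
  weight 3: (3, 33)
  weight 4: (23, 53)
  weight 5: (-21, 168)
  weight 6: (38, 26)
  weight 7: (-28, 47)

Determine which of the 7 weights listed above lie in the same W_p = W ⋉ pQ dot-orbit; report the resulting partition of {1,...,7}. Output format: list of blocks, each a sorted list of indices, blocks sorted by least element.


Cartan matrix: type A_2 (|W|=6); un-permuting the 2 rows.

λ_j+ρ reflected into Ā_29 (⟨·,θ^∨⟩≤29); 2-tuples as given:

  λ_1 → (5, 20)
  λ_2 → (5, 20)
  λ_3 → (5, 20)
  λ_4 → (5, 20)
  λ_5 → (5, 20)
  λ_6 → (8, 2)
  λ_7 → (8, 2)

Partition of {1..7} into 2 W_29-dot-orbits:

[[1, 2, 3, 4, 5], [6, 7]]


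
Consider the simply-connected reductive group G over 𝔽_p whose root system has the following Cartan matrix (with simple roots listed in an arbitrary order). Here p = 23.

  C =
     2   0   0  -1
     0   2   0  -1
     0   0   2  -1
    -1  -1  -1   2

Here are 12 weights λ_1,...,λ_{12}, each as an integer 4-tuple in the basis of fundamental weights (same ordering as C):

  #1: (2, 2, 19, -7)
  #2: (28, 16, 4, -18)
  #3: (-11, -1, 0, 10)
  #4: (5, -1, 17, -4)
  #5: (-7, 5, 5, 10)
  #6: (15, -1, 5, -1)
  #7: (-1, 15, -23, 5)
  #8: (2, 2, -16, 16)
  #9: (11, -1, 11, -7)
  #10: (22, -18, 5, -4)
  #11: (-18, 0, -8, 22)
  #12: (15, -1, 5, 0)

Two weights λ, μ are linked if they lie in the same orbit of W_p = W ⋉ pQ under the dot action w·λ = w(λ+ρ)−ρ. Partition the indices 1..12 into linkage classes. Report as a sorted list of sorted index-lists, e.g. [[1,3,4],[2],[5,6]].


Root system D_4: the 4×4 matrix C matches after relabeling.

Ā_23 reps of the 12 weights (D_4, coords as presented):

  1: (3, 3, 14, 0) · 2: (6, 6, 6, 0) · 3: (10, 0, 1, 1) · 4: (3, 3, 15, 0) · 5: (6, 6, 6, 0) · 6: (16, 0, 6, 0) · 7: (16, 0, 6, 0) · 8: (3, 3, 15, 0) · 9: (6, 6, 6, 0) · 10: (3, 3, 14, 0) · 11: (16, 0, 6, 0) · 12: (16, 0, 6, 0)

5 distinct reps among the 12 weights ⇒ 5 W_23-linkage classes:

[[1, 10], [2, 5, 9], [3], [4, 8], [6, 7, 11, 12]]


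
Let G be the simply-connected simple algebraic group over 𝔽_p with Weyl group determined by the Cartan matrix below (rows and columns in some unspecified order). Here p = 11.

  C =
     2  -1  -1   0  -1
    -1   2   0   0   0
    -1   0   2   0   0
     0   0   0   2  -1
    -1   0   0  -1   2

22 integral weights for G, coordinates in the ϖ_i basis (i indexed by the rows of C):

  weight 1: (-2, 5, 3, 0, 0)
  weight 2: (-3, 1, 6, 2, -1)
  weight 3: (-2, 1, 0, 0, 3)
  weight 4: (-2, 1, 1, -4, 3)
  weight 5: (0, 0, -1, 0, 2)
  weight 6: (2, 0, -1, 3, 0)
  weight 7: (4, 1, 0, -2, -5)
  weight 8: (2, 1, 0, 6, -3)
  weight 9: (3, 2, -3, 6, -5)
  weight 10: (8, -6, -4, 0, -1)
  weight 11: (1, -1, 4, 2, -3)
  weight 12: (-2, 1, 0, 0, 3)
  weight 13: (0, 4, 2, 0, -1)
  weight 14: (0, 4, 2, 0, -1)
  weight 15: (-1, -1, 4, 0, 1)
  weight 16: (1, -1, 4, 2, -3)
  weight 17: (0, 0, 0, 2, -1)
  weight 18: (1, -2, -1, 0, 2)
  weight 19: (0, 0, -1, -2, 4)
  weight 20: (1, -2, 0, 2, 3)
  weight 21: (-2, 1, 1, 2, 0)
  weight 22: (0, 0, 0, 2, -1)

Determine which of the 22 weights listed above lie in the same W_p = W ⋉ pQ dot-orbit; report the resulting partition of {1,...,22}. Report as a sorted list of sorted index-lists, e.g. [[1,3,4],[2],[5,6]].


Root system D_5: the 5×5 matrix C matches after relabeling.

λ_j+ρ reflected into Ā_11 (⟨·,θ^∨⟩≤11); 5-tuples as given:

  1: (1, 5, 3, 1, 0) · 2: (0, 0, 5, 1, 2) · 3: (1, 1, 0, 1, 3) · 4: (1, 1, 1, 3, 0) · 5: (1, 1, 0, 1, 3) · 6: (2, 1, 0, 3, 1) · 7: (0, 2, 1, 4, 1) · 8: (0, 2, 1, 4, 1) · 9: (2, 1, 0, 3, 1) · 10: (1, 5, 3, 1, 0) · 11: (0, 0, 5, 1, 2) · 12: (1, 1, 0, 1, 3) · 13: (1, 5, 3, 1, 0) · 14: (1, 5, 3, 1, 0) · 15: (0, 0, 5, 1, 2) · 16: (0, 0, 5, 1, 2) · 17: (1, 1, 1, 3, 0) · 18: (1, 1, 0, 1, 3) · 19: (1, 1, 0, 1, 3) · 20: (1, 1, 1, 3, 0) · 21: (1, 1, 1, 3, 0) · 22: (1, 1, 1, 3, 0)

Linkage partition of the 22 weights (6 classes, p=11):

[[1, 10, 13, 14], [2, 11, 15, 16], [3, 5, 12, 18, 19], [4, 17, 20, 21, 22], [6, 9], [7, 8]]


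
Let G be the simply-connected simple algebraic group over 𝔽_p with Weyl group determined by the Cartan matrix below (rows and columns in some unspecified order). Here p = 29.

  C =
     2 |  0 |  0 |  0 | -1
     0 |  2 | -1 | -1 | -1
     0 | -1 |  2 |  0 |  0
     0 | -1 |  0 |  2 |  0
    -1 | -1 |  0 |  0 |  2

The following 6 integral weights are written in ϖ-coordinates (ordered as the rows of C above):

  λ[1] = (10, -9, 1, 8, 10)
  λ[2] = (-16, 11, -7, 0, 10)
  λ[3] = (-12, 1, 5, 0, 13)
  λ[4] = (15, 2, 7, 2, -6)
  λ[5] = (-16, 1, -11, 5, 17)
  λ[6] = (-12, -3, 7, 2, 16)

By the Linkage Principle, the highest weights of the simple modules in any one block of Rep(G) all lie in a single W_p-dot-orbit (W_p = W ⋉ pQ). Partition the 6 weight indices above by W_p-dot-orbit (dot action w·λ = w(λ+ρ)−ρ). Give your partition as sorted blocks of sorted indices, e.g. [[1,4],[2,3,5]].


Root system D_5: the 5×5 matrix C matches after relabeling.

Each λ_j+ρ reduced to Ā_29; 5-tuples below use C's row order:

  1: (11, 2, 6, 1, 3) · 2: (11, 2, 6, 1, 3) · 3: (11, 2, 6, 1, 3) · 4: (11, 2, 6, 1, 3) · 5: (10, 1, 2, 2, 5) · 6: (11, 2, 6, 1, 3)

Partition of {1..6} into 2 W_29-dot-orbits:

[[1, 2, 3, 4, 6], [5]]


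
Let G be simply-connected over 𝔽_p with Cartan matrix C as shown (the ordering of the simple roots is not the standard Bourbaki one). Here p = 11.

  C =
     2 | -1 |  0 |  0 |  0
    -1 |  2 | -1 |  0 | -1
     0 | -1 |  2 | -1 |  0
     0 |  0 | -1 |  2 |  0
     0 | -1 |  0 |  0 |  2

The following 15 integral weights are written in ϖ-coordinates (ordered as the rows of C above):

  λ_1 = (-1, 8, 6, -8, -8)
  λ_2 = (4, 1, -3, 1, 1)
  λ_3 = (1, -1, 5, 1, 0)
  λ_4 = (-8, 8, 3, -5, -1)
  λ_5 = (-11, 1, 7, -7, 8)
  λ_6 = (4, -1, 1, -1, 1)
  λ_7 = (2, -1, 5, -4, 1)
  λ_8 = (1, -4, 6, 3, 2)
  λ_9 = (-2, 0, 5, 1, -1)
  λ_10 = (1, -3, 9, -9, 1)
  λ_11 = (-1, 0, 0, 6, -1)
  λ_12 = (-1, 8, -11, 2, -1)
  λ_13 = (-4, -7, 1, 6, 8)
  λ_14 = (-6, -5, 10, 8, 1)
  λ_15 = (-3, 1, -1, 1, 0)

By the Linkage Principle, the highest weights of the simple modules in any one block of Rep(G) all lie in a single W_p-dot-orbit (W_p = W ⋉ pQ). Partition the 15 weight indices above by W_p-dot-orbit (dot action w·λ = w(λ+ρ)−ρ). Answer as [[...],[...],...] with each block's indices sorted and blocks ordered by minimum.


D_5 Cartan matrix, 5 simple roots permuted; ρ=(1,1,1,1,1).

Folding the 15 weights λ_j+ρ into Ā_11 (reps in the given 5-coord order):

    λ_1+ρ ↦ (5, 0, 2, 0, 2)
    λ_2+ρ ↦ (5, 0, 2, 0, 2)
    λ_3+ρ ↦ (2, 0, 0, 2, 1)
    λ_4+ρ ↦ (5, 0, 2, 0, 2)
    λ_5+ρ ↦ (2, 0, 0, 2, 1)
    λ_6+ρ ↦ (5, 0, 2, 0, 2)
    λ_7+ρ ↦ (3, 0, 0, 3, 2)
    λ_8+ρ ↦ (1, 0, 2, 2, 0)
    λ_9+ρ ↦ (1, 0, 2, 2, 0)
    λ_10+ρ ↦ (0, 1, 1, 7, 0)
    λ_11+ρ ↦ (0, 1, 1, 7, 0)
    λ_12+ρ ↦ (0, 1, 1, 7, 0)
    λ_13+ρ ↦ (2, 0, 2, 0, 4)
    λ_14+ρ ↦ (5, 0, 2, 0, 2)
    λ_15+ρ ↦ (2, 0, 0, 2, 1)

Partition of {1..15} into 6 W_11-dot-orbits:

[[1, 2, 4, 6, 14], [3, 5, 15], [7], [8, 9], [10, 11, 12], [13]]


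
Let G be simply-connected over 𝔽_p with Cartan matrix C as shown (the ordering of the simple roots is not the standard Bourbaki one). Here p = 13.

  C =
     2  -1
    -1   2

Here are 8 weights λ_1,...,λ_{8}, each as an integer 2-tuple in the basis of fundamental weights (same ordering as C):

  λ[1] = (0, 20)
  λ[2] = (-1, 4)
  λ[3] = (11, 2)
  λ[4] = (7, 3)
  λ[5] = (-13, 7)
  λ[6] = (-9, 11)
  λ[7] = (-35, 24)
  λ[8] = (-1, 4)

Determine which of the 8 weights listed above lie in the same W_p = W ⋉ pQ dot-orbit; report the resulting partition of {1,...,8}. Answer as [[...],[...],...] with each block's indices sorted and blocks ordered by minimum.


C ↔ A_2 under row/col permutation; |W(A_2)| = 6.

Each λ_j+ρ reduced to Ā_13; 2-tuples below use C's row order:

  λ_1 → (8, 4) · λ_2 → (0, 5) · λ_3 → (10, 1) · λ_4 → (8, 4) · λ_5 → (8, 4) · λ_6 → (8, 4) · λ_7 → (8, 4) · λ_8 → (0, 5)

The 8 indices split into 3 linkage classes (same alcove rep ⇔ same W_13-dot-orbit):

[[1, 4, 5, 6, 7], [2, 8], [3]]


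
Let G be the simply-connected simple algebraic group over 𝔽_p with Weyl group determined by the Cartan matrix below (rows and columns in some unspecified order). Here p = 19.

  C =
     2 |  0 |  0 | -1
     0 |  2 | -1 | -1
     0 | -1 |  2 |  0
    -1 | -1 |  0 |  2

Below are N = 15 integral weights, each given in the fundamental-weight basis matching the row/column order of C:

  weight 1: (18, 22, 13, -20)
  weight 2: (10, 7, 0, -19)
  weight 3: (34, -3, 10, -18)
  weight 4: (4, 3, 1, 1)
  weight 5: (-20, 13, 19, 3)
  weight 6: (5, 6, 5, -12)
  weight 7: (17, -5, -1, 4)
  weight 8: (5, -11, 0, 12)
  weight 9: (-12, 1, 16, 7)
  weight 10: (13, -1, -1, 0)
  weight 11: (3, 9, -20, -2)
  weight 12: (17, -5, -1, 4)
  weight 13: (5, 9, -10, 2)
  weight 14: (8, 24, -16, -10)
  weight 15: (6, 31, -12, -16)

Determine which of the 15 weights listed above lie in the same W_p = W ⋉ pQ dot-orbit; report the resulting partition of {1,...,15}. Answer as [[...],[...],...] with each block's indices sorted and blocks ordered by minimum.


A_4 Cartan matrix, 4 simple roots permuted; ρ=(1,1,1,1).

Folding the 15 weights λ_j+ρ into Ā_19 (reps in the given 4-coord order):

  λ_1+ρ ↦ (14, 0, 0, 1) · λ_2+ρ ↦ (7, 1, 9, 1) · λ_3+ρ ↦ (0, 1, 8, 2) · λ_4+ρ ↦ (5, 4, 2, 2) · λ_5+ρ ↦ (14, 0, 0, 1) · λ_6+ρ ↦ (5, 4, 2, 2) · λ_7+ρ ↦ (14, 0, 0, 1) · λ_8+ρ ↦ (6, 1, 9, 3) · λ_9+ρ ↦ (0, 1, 8, 2) · λ_10+ρ ↦ (14, 0, 0, 1) · λ_11+ρ ↦ (6, 1, 9, 3) · λ_12+ρ ↦ (14, 0, 0, 1) · λ_13+ρ ↦ (6, 1, 9, 3) · λ_14+ρ ↦ (6, 1, 9, 3) · λ_15+ρ ↦ (5, 4, 2, 2)

These 15 weights hit 5 W_19-dot-orbits; sizes (5, 1, 2, 3, 4):

[[1, 5, 7, 10, 12], [2], [3, 9], [4, 6, 15], [8, 11, 13, 14]]


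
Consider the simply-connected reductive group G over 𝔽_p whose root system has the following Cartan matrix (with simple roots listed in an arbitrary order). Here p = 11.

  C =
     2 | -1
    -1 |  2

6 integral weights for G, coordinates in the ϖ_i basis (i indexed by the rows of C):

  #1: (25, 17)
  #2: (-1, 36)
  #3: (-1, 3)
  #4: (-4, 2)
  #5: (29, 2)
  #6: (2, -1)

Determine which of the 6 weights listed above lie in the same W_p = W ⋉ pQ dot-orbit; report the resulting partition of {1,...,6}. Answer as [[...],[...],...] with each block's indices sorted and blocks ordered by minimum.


Type A_2, rank 2, |W|=6; reorder rows/cols to standard.

Each λ_j+ρ reduced to Ā_11; 2-tuples below use C's row order:

  λ_1 → (0, 4);  λ_2 → (0, 4);  λ_3 → (0, 4);  λ_4 → (3, 0);  λ_5 → (3, 0);  λ_6 → (3, 0)

These 6 weights hit 2 W_11-dot-orbits; sizes (3, 3):

[[1, 2, 3], [4, 5, 6]]


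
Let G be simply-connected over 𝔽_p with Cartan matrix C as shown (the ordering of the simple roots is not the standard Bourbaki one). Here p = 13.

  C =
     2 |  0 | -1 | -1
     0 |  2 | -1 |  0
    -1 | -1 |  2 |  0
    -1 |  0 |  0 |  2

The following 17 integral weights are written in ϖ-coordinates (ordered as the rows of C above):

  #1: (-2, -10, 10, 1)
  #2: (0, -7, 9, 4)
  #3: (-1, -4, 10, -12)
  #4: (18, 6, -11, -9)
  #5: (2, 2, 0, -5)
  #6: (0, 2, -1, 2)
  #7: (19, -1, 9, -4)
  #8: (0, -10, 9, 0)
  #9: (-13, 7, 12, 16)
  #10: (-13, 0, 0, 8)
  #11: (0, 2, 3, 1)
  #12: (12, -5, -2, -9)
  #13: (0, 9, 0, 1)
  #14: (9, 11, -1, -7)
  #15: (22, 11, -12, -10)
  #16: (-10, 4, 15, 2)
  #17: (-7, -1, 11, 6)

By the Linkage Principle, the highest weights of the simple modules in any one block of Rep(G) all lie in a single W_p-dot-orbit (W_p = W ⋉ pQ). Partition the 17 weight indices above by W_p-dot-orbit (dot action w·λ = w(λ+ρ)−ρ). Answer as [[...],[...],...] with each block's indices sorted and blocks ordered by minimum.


C ↔ A_4 under row/col permutation; |W(A_4)| = 120.

Alcove-folded reps (p=13, 17 weights, presented ϖ-order):

  λ_1+ρ ↦ (1, 9, 1, 1) · λ_2+ρ ↦ (1, 3, 4, 2) · λ_3+ρ ↦ (8, 0, 3, 0) · λ_4+ρ ↦ (1, 3, 4, 2) · λ_5+ρ ↦ (1, 3, 0, 3) · λ_6+ρ ↦ (1, 3, 0, 3) · λ_7+ρ ↦ (1, 3, 0, 3) · λ_8+ρ ↦ (1, 9, 1, 1) · λ_9+ρ ↦ (0, 1, 4, 8) · λ_10+ρ ↦ (1, 9, 1, 1) · λ_11+ρ ↦ (1, 3, 4, 2) · λ_12+ρ ↦ (0, 1, 4, 8) · λ_13+ρ ↦ (1, 9, 1, 1) · λ_14+ρ ↦ (1, 3, 0, 3) · λ_15+ρ ↦ (1, 9, 1, 1) · λ_16+ρ ↦ (1, 3, 4, 2) · λ_17+ρ ↦ (6, 0, 6, 1)

Linkage partition of the 17 weights (6 classes, p=13):

[[1, 8, 10, 13, 15], [2, 4, 11, 16], [3], [5, 6, 7, 14], [9, 12], [17]]
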